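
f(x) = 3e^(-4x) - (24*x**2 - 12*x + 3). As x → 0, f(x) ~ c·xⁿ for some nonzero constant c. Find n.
3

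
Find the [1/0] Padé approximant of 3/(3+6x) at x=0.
1 - 2*x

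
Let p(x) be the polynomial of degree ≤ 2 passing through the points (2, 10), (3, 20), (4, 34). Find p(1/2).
5/2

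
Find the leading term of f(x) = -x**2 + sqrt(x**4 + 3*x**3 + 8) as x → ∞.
3*x/2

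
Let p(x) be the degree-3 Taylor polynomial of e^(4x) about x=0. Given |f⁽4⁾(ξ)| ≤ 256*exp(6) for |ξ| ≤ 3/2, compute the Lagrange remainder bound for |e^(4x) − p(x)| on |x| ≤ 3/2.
54*exp(6)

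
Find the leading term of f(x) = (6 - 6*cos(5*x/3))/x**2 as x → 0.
25/3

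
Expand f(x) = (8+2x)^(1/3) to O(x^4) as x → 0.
2 + x/6 - x**2/72 + 5*x**3/2592 + O(x**4)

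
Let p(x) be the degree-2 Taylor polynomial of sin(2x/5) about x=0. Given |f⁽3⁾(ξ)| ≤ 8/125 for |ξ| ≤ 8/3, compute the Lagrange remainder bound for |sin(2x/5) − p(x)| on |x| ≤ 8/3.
2048/10125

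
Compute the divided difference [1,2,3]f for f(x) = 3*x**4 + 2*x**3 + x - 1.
87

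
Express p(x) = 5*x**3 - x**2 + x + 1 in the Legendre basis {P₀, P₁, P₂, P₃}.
(2/3)P₀ + (4)P₁ + (-2/3)P₂ + (2)P₃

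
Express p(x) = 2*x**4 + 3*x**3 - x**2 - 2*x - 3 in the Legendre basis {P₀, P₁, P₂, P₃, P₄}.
(-44/15)P₀ + (-1/5)P₁ + (10/21)P₂ + (6/5)P₃ + (16/35)P₄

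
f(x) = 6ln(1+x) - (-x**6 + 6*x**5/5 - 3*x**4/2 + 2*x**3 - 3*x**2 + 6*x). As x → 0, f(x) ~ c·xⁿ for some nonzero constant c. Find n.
7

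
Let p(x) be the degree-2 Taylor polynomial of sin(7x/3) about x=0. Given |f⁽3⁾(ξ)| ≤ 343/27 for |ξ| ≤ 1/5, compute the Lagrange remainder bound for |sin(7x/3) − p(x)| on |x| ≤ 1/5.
343/20250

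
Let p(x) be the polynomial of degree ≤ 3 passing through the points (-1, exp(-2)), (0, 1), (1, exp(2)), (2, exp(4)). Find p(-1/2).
(5 + (-5*exp(2) + 15 + exp(4))*exp(2))*exp(-2)/16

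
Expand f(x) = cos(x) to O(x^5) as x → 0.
1 - x**2/2 + x**4/24 + O(x**5)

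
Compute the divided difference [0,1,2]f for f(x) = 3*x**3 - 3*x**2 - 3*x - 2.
6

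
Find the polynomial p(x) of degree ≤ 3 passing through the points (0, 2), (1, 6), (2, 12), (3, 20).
x**2 + 3*x + 2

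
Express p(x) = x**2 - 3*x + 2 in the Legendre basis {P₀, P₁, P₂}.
(7/3)P₀ + (-3)P₁ + (2/3)P₂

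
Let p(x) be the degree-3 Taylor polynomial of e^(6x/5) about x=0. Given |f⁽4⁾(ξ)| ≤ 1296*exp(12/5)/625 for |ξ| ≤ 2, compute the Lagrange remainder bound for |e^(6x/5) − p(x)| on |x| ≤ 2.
864*exp(12/5)/625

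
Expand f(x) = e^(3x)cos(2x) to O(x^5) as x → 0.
1 + 3*x + 5*x**2/2 - 3*x**3/2 - 119*x**4/24 + O(x**5)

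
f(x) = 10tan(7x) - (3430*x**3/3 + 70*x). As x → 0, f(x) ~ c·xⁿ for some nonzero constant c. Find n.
5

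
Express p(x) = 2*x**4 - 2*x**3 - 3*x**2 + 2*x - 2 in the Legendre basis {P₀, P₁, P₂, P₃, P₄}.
(-13/5)P₀ + (4/5)P₁ + (-6/7)P₂ + (-4/5)P₃ + (16/35)P₄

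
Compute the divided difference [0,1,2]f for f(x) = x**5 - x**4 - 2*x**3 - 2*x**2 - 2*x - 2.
0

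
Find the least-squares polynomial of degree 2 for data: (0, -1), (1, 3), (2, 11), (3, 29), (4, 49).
-1 + (3/5)x + (3)x²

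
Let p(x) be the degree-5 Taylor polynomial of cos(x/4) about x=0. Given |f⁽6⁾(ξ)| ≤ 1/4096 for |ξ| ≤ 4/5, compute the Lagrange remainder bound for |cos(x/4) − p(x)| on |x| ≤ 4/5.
1/11250000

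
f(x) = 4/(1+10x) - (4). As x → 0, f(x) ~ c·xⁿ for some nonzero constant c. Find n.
1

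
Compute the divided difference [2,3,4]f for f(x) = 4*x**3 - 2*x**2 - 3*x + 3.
34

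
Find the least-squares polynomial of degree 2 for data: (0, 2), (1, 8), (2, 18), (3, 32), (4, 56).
88/35 + (62/35)x + (20/7)x²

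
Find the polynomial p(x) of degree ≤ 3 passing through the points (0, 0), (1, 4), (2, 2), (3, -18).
-2*x**3 + 3*x**2 + 3*x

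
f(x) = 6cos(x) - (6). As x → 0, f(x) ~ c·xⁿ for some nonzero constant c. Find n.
2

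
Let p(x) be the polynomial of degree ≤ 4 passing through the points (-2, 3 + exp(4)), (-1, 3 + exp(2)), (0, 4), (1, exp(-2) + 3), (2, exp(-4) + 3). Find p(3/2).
(35 + 140*exp(2) + (-5*exp(4) + 28*exp(2) + 314)*exp(4))*exp(-4)/128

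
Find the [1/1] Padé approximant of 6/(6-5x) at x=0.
1/(1 - 5*x/6)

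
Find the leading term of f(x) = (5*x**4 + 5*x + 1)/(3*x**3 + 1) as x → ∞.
5*x/3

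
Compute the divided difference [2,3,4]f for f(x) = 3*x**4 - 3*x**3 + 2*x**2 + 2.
140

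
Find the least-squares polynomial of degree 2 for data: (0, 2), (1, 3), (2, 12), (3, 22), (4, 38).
57/35 + (17/70)x + (31/14)x²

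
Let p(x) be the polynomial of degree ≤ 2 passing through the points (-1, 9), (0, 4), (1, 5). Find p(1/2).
15/4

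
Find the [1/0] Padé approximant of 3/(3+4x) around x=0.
1 - 4*x/3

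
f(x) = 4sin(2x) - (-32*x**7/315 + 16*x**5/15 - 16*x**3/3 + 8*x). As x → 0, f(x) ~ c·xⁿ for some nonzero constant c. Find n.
9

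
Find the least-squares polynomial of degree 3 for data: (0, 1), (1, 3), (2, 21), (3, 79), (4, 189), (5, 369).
9/7 + (-10/3)x + (17/14)x² + (17/6)x³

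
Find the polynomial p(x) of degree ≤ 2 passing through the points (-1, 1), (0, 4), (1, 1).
4 - 3*x**2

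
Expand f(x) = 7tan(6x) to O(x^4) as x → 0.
42*x + 504*x**3 + O(x**4)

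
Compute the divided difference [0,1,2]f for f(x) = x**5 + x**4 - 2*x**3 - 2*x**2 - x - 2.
14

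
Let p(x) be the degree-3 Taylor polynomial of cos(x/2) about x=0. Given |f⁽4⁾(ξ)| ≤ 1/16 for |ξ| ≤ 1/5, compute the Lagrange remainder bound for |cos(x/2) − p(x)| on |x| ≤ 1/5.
1/240000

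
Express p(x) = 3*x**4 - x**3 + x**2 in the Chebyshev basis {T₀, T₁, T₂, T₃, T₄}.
(13/8)T₀ + (-3/4)T₁ + (2)T₂ + (-1/4)T₃ + (3/8)T₄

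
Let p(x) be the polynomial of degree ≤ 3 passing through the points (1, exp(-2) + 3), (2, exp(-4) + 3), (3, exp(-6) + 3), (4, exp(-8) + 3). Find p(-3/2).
(-495*exp(4) - 105 + 385*exp(2) + 231*exp(6) + 48*exp(8))*exp(-8)/16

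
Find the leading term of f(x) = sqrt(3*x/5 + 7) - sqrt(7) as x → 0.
3*sqrt(7)*x/70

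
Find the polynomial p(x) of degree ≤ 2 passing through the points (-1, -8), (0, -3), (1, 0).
-x**2 + 4*x - 3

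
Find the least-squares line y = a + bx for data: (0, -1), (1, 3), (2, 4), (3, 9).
a = -9/10, b = 31/10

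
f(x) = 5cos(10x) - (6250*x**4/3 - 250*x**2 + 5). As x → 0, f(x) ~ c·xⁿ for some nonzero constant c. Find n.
6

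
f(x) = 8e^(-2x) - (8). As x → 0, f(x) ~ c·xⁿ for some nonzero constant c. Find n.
1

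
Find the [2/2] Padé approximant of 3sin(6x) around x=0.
18*x/(6*x**2 + 1)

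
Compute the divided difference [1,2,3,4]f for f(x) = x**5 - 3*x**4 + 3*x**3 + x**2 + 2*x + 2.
38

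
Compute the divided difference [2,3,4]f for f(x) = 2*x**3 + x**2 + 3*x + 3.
19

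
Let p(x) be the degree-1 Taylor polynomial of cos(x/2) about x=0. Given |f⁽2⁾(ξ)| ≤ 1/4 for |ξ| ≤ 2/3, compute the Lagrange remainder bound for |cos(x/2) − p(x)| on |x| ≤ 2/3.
1/18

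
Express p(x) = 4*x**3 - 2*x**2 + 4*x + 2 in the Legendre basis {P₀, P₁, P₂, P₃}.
(4/3)P₀ + (32/5)P₁ + (-4/3)P₂ + (8/5)P₃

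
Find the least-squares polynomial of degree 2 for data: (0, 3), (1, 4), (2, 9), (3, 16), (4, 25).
97/35 + (16/35)x + (9/7)x²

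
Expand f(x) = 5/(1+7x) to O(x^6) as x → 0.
5 - 35*x + 245*x**2 - 1715*x**3 + 12005*x**4 - 84035*x**5 + O(x**6)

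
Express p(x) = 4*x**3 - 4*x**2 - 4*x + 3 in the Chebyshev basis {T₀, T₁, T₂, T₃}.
T₀ - T₁ + (-2)T₂ + T₃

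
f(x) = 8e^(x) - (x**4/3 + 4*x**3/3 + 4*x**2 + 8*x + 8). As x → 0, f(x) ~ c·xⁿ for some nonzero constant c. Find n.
5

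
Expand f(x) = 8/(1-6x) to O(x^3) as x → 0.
8 + 48*x + 288*x**2 + O(x**3)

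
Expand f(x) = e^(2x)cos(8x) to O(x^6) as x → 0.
1 + 2*x - 30*x**2 - 188*x**3/3 + 322*x**4/3 + 4484*x**5/15 + O(x**6)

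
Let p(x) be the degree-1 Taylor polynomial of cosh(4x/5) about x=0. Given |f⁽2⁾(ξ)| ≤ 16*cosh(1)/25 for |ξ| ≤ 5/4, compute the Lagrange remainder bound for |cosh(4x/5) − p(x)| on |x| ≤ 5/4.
cosh(1)/2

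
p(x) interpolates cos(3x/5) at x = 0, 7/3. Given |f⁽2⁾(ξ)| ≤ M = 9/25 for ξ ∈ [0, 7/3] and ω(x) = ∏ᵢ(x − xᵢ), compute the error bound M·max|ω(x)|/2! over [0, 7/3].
49/200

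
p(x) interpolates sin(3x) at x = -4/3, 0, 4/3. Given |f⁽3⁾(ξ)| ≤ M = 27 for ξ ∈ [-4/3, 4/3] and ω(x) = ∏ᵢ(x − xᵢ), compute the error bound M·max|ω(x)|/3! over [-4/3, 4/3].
64*sqrt(3)/27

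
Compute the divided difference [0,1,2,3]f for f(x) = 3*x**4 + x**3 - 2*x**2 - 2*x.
19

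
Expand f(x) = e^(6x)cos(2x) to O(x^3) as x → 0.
1 + 6*x + 16*x**2 + O(x**3)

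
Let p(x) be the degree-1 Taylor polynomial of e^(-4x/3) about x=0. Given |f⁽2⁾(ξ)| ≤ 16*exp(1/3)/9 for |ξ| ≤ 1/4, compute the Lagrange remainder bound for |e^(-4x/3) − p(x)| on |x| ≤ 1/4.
exp(1/3)/18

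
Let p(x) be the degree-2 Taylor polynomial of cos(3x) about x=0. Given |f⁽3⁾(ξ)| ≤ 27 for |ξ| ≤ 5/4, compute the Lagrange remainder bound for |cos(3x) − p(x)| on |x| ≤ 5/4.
1125/128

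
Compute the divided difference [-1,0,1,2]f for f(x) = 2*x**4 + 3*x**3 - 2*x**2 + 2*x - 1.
7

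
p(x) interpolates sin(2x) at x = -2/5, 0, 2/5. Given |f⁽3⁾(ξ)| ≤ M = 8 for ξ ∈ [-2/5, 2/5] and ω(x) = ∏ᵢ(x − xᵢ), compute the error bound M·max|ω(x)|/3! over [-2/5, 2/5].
64*sqrt(3)/3375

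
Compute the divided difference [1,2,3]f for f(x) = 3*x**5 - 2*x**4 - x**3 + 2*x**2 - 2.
216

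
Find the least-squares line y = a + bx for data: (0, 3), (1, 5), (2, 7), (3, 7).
a = 17/5, b = 7/5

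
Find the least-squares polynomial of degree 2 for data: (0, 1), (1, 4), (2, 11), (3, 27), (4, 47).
8/7 + (-11/14)x + (43/14)x²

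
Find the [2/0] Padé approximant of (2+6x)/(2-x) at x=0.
7*x**2/4 + 7*x/2 + 1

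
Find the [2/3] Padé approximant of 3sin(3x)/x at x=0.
(9 - 189*x**2/20)/(9*x**2/20 + 1)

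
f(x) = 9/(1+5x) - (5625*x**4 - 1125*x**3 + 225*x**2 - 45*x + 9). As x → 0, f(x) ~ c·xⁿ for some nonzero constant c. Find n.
5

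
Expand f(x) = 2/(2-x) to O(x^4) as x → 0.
1 + x/2 + x**2/4 + x**3/8 + O(x**4)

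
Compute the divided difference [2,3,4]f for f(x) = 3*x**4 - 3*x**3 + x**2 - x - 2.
139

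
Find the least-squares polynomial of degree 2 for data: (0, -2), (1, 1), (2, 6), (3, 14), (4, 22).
-15/7 + (167/70)x + (13/14)x²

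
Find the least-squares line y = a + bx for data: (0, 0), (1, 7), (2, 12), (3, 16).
a = 4/5, b = 53/10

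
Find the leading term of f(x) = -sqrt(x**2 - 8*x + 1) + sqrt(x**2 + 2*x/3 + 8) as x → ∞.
13/3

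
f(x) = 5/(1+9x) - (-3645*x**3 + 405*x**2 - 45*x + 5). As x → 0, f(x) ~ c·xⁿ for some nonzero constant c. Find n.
4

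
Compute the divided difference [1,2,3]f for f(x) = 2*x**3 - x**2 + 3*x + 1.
11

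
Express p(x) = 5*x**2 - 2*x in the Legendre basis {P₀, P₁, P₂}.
(5/3)P₀ + (-2)P₁ + (10/3)P₂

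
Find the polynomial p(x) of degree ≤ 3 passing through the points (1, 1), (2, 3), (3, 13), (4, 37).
x**3 - 2*x**2 + x + 1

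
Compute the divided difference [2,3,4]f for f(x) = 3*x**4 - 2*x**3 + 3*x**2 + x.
150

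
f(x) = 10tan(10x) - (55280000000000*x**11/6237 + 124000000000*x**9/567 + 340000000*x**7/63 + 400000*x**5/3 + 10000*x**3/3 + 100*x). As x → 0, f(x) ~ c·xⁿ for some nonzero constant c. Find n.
13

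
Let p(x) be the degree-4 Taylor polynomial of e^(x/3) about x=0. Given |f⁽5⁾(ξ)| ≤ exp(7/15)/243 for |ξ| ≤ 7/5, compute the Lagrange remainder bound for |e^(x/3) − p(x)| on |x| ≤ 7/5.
16807*exp(7/15)/91125000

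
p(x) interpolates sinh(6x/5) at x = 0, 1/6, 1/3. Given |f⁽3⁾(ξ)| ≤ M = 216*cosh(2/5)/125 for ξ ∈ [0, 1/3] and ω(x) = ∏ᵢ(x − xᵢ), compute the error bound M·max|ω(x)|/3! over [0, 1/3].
sqrt(3)*cosh(2/5)/3375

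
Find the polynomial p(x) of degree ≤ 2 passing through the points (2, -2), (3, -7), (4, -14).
2 - x**2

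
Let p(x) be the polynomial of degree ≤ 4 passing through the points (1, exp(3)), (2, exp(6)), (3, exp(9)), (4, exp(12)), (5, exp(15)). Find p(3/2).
(-5*exp(12) - 70*exp(6) + 35 + 140*exp(3) + 28*exp(9))*exp(3)/128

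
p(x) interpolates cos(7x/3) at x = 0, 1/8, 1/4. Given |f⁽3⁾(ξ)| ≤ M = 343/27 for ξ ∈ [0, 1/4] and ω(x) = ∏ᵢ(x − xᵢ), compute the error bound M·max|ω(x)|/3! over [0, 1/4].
343*sqrt(3)/373248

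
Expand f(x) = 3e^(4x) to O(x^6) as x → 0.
3 + 12*x + 24*x**2 + 32*x**3 + 32*x**4 + 128*x**5/5 + O(x**6)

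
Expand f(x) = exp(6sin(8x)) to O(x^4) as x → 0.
1 + 48*x + 1152*x**2 + 17920*x**3 + O(x**4)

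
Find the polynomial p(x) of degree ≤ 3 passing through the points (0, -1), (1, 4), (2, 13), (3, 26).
2*x**2 + 3*x - 1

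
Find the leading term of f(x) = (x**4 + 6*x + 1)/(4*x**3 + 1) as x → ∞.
x/4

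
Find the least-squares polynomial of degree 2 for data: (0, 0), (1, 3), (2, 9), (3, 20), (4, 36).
8/35 + (3/70)x + (31/14)x²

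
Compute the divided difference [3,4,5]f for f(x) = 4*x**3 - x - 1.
48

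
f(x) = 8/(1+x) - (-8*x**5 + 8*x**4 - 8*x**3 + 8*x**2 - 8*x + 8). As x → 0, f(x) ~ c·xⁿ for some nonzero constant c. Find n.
6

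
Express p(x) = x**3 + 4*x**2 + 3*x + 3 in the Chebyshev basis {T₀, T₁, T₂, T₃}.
(5)T₀ + (15/4)T₁ + (2)T₂ + (1/4)T₃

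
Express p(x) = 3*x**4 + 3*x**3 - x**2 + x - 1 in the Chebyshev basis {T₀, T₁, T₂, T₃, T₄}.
(-3/8)T₀ + (13/4)T₁ + T₂ + (3/4)T₃ + (3/8)T₄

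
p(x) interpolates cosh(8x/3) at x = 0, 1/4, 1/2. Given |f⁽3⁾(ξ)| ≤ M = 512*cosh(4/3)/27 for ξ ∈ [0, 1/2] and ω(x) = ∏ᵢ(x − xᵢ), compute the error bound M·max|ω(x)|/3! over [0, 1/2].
8*sqrt(3)*cosh(4/3)/729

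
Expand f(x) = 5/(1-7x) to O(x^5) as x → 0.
5 + 35*x + 245*x**2 + 1715*x**3 + 12005*x**4 + O(x**5)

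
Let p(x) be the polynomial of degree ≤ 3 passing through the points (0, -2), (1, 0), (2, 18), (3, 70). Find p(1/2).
-15/8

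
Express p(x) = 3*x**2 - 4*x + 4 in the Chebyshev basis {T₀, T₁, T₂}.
(11/2)T₀ + (-4)T₁ + (3/2)T₂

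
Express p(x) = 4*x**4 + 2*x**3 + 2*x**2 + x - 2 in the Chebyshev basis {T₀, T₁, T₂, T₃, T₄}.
(1/2)T₀ + (5/2)T₁ + (3)T₂ + (1/2)T₃ + (1/2)T₄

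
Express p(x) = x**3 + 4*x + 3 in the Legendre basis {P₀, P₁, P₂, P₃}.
(3)P₀ + (23/5)P₁ + (2/5)P₃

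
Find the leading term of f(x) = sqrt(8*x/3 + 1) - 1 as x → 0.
4*x/3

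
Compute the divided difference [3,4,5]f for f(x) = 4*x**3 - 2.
48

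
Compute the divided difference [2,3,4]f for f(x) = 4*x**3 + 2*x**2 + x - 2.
38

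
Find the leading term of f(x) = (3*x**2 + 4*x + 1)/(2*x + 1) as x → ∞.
3*x/2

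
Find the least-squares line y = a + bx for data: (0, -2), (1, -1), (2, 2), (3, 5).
a = -13/5, b = 12/5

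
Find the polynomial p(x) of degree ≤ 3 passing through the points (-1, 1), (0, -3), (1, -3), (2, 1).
2*x**2 - 2*x - 3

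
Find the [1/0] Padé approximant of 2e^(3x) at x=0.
6*x + 2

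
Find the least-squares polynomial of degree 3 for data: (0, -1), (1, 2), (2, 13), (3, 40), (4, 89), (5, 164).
-6/7 + (-3/14)x + (23/14)x² + x³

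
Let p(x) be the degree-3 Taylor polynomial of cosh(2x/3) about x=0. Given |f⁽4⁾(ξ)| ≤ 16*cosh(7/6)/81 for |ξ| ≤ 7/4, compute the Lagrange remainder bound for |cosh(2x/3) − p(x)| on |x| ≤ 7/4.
2401*cosh(7/6)/31104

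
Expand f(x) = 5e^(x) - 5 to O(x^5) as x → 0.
5*x + 5*x**2/2 + 5*x**3/6 + 5*x**4/24 + O(x**5)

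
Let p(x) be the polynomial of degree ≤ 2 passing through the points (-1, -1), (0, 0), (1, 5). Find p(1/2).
2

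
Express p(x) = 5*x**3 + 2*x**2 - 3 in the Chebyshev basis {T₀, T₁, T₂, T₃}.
(-2)T₀ + (15/4)T₁ + T₂ + (5/4)T₃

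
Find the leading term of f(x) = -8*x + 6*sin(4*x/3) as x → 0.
-64*x**3/27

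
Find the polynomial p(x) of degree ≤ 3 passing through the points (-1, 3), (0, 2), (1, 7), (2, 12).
-x**3 + 3*x**2 + 3*x + 2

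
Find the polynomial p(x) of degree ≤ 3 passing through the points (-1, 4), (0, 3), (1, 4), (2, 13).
x**3 + x**2 - x + 3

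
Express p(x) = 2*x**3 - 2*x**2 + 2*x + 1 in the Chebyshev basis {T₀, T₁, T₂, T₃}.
(7/2)T₁ - T₂ + (1/2)T₃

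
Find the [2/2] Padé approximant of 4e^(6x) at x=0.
(12*x**2 + 12*x + 4)/(3*x**2 - 3*x + 1)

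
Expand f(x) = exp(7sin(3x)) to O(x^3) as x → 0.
1 + 21*x + 441*x**2/2 + O(x**3)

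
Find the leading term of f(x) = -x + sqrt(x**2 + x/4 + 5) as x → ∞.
1/8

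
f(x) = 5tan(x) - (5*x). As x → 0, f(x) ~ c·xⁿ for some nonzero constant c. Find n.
3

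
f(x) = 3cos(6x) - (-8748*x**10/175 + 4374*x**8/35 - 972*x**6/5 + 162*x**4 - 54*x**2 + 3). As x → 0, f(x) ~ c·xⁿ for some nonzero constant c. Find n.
12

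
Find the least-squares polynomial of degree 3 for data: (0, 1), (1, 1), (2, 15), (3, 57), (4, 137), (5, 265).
73/63 + (-902/189)x + (142/63)x² + (50/27)x³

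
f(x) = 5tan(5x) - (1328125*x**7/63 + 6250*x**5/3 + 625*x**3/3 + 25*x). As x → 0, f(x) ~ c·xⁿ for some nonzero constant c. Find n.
9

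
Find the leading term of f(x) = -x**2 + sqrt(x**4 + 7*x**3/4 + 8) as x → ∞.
7*x/8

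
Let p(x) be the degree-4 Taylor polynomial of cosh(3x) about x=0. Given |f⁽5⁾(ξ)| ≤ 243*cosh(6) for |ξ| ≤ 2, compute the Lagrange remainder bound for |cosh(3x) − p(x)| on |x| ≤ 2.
324*cosh(6)/5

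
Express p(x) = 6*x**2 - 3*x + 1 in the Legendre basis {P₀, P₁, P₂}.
(3)P₀ + (-3)P₁ + (4)P₂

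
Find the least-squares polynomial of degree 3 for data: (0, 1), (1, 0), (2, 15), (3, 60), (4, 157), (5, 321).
19/21 + (-223/126)x + (-143/84)x² + (107/36)x³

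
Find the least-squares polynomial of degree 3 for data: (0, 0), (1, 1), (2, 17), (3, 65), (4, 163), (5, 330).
-1/14 + (3/28)x + (-51/28)x² + (3)x³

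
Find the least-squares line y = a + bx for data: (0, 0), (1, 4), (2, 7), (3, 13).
a = -3/10, b = 21/5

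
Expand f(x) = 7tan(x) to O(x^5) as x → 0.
7*x + 7*x**3/3 + O(x**5)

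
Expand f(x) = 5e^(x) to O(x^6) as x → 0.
5 + 5*x + 5*x**2/2 + 5*x**3/6 + 5*x**4/24 + x**5/24 + O(x**6)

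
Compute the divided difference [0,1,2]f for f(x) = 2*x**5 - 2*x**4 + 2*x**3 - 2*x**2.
20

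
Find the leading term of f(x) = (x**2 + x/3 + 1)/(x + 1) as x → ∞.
x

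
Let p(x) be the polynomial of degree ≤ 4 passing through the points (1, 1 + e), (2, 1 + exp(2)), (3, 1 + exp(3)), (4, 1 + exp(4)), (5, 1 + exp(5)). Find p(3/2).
-35*exp(3)/64 - 5*exp(5)/128 + 35*e/128 + 1 + 35*exp(2)/32 + 7*exp(4)/32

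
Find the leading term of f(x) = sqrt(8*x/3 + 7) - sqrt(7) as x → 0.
4*sqrt(7)*x/21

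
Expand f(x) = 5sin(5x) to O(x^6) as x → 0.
25*x - 625*x**3/6 + 3125*x**5/24 + O(x**6)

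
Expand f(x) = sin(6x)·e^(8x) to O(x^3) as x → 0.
6*x + 48*x**2 + O(x**3)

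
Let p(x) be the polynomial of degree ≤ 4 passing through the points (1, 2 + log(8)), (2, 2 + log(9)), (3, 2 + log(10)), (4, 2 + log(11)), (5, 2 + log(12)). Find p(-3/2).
log(309485009821345068724781056000000000000000000000000000000000000000000000000000000000000000000000000000000*11**(11/32)*2**(81/128)*3**(123/128)*5**(13/64)/789157260429759242097992683682682139961107682185177269112730498723873946354418953378950901345590804885499) + 2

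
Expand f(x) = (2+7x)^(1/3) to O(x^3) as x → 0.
2**(1/3) + 7*2**(1/3)*x/6 - 49*2**(1/3)*x**2/36 + O(x**3)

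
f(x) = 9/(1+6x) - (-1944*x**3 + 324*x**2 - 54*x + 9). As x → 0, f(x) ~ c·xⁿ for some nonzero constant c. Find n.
4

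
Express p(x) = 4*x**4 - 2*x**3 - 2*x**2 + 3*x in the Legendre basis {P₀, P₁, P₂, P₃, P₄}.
(2/15)P₀ + (9/5)P₁ + (20/21)P₂ + (-4/5)P₃ + (32/35)P₄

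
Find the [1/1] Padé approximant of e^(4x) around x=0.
(2*x + 1)/(1 - 2*x)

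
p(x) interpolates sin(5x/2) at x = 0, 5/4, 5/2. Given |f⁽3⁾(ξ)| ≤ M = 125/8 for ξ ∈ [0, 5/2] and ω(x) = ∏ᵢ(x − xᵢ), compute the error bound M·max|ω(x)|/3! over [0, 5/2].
15625*sqrt(3)/13824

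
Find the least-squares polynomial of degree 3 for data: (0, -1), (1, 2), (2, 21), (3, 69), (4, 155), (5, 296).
-23/21 + (-29/63)x + (71/42)x² + (37/18)x³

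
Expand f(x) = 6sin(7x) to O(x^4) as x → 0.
42*x - 343*x**3 + O(x**4)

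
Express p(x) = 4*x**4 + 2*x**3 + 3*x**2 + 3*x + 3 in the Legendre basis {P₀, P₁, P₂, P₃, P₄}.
(24/5)P₀ + (21/5)P₁ + (30/7)P₂ + (4/5)P₃ + (32/35)P₄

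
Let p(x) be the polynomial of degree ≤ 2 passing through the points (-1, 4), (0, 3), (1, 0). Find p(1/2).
7/4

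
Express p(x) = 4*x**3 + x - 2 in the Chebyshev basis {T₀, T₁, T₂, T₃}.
(-2)T₀ + (4)T₁ + T₃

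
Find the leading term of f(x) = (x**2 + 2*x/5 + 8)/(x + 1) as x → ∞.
x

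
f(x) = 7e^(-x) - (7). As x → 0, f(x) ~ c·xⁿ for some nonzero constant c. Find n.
1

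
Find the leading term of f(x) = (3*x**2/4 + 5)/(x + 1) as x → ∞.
3*x/4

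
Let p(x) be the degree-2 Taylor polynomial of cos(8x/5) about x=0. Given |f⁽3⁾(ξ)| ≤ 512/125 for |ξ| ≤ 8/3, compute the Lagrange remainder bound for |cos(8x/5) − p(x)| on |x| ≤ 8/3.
131072/10125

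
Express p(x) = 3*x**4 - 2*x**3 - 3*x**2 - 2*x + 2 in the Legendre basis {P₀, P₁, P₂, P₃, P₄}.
(8/5)P₀ + (-16/5)P₁ + (-2/7)P₂ + (-4/5)P₃ + (24/35)P₄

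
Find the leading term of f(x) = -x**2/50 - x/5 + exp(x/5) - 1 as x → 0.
x**3/750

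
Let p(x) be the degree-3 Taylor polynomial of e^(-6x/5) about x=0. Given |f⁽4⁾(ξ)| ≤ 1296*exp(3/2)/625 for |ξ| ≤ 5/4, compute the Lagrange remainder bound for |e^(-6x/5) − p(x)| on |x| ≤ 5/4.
27*exp(3/2)/128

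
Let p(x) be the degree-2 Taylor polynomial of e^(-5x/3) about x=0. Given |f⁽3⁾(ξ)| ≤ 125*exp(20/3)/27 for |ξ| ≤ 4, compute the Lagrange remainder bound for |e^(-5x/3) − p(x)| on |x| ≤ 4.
4000*exp(20/3)/81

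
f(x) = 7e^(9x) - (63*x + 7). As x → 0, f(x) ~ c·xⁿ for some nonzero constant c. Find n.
2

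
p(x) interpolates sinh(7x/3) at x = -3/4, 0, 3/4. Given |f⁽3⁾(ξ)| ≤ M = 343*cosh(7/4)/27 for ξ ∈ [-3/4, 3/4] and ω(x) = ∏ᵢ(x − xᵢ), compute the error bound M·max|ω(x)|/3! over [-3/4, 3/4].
343*sqrt(3)*cosh(7/4)/1728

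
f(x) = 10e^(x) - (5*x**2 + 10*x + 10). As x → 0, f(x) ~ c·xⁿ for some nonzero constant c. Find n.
3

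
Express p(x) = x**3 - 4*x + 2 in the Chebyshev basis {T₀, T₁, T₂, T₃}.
(2)T₀ + (-13/4)T₁ + (1/4)T₃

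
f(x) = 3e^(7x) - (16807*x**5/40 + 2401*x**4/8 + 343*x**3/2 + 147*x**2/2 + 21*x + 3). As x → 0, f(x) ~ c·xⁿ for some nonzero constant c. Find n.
6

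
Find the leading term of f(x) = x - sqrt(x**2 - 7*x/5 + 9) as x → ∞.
7/10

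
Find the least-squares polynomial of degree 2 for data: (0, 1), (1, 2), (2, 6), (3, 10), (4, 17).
32/35 + (4/7)x + (6/7)x²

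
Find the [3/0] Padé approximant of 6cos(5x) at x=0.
6 - 75*x**2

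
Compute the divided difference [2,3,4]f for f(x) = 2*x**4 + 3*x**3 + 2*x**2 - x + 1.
139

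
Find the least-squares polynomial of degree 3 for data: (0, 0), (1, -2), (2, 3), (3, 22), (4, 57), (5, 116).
1/126 + (-457/108)x + (80/63)x² + (91/108)x³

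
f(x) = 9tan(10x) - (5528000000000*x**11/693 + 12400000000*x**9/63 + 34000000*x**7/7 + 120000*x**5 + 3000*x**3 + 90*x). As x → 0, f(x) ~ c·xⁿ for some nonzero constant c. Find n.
13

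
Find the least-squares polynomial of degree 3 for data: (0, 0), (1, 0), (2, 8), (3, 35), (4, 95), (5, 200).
-1/18 + (631/756)x + (-337/126)x² + (227/108)x³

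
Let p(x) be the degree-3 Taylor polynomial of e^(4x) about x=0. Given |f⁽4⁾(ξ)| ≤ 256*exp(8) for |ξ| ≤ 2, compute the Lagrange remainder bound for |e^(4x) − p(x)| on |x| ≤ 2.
512*exp(8)/3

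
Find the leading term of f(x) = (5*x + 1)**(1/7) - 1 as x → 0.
5*x/7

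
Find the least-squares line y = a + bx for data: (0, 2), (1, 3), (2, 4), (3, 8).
a = 7/5, b = 19/10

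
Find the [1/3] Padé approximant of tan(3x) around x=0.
3*x/(1 - 3*x**2)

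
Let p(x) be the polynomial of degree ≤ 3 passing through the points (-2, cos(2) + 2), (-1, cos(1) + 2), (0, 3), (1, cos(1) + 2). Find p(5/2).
-157/16 - 35*cos(2)/16 + 15*cos(1)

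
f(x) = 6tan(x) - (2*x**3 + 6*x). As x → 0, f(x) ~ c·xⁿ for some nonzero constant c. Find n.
5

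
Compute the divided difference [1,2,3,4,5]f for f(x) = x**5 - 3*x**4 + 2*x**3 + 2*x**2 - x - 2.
12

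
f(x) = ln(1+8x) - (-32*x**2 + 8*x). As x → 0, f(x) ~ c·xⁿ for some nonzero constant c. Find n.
3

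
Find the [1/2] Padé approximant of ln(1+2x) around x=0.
2*x/(-x**2/3 + x + 1)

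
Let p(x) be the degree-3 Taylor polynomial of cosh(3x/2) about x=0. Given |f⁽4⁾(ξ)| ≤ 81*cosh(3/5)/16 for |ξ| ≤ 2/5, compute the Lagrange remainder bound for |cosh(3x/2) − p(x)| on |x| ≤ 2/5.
27*cosh(3/5)/5000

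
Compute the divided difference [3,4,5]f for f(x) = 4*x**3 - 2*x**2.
46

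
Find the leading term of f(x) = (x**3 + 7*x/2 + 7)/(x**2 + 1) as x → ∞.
x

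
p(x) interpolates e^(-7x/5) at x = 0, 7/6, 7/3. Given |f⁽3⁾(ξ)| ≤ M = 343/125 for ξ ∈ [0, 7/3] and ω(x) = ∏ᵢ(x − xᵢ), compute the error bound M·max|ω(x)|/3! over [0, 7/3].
117649*sqrt(3)/729000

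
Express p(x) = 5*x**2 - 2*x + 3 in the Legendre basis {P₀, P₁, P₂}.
(14/3)P₀ + (-2)P₁ + (10/3)P₂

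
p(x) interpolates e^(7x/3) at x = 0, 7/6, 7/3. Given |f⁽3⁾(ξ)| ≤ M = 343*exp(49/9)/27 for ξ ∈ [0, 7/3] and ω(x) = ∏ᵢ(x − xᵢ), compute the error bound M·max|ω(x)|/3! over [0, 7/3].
117649*sqrt(3)*exp(49/9)/157464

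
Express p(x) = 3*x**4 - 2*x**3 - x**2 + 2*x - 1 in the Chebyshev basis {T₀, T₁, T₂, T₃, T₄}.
(-3/8)T₀ + (1/2)T₁ + T₂ + (-1/2)T₃ + (3/8)T₄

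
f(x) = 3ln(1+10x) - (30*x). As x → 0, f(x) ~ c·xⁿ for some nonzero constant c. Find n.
2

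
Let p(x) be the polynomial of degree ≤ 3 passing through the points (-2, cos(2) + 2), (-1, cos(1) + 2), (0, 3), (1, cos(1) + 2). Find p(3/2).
-3/16 - 5*cos(2)/16 + 7*cos(1)/2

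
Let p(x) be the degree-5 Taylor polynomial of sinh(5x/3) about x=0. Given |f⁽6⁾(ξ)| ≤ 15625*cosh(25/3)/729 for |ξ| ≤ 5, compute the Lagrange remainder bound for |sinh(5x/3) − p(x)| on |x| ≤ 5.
48828125*cosh(25/3)/104976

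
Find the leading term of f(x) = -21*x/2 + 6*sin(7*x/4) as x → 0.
-343*x**3/64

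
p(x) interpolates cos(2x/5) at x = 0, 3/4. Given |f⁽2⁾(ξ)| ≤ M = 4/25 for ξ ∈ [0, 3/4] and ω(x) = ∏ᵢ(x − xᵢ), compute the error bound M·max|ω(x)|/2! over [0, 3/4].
9/800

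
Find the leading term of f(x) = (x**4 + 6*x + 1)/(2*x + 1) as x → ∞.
x**3/2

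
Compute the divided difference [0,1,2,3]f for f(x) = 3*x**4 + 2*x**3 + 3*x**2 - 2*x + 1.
20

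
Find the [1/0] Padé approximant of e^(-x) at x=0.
1 - x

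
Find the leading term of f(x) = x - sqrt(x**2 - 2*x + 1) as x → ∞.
1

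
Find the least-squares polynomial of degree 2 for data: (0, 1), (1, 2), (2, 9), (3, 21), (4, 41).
8/7 + (-167/70)x + (43/14)x²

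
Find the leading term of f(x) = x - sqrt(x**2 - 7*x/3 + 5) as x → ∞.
7/6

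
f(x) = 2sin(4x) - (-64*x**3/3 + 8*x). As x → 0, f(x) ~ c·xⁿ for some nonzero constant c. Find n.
5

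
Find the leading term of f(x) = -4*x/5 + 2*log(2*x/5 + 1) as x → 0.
-4*x**2/25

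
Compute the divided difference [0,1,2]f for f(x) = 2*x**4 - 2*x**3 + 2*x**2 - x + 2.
10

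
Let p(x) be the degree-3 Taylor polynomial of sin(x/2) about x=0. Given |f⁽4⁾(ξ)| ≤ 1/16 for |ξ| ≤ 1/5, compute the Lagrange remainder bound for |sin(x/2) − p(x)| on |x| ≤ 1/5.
1/240000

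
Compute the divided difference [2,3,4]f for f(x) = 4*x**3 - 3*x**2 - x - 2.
33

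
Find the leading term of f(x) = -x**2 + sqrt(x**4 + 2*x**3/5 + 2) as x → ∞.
x/5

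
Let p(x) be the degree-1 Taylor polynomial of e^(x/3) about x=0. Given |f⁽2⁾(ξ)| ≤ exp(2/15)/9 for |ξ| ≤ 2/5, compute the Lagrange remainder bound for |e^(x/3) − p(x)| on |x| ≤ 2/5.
2*exp(2/15)/225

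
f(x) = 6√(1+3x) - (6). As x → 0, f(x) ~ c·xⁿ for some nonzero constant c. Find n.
1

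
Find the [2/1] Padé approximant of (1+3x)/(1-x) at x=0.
(3*x + 1)/(1 - x)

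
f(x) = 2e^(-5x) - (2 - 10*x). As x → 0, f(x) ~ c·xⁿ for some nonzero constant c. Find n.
2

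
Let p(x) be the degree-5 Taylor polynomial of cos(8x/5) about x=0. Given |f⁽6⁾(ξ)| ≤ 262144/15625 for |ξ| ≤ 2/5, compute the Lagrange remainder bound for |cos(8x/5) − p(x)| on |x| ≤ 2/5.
1048576/10986328125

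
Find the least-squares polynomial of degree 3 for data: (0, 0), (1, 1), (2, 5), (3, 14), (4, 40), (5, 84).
-1/21 + (331/126)x + (-193/84)x² + (37/36)x³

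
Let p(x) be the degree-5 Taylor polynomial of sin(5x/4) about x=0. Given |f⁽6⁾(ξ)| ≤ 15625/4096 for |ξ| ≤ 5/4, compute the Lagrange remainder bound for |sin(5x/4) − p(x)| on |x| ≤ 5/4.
48828125/2415919104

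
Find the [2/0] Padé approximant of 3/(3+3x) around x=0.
x**2 - x + 1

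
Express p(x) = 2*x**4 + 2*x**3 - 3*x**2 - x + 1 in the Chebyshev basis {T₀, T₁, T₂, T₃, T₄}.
(1/4)T₀ + (1/2)T₁ + (-1/2)T₂ + (1/2)T₃ + (1/4)T₄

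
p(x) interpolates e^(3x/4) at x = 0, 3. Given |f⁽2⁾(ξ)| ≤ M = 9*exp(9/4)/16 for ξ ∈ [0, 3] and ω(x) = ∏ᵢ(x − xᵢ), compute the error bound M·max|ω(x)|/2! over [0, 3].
81*exp(9/4)/128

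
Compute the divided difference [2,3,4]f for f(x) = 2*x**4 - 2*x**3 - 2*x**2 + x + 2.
90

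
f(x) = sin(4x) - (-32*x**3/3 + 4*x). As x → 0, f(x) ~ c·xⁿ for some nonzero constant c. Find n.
5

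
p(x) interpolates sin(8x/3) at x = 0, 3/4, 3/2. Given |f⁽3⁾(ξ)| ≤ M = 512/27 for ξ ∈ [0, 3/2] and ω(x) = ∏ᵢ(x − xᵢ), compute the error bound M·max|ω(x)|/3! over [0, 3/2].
8*sqrt(3)/27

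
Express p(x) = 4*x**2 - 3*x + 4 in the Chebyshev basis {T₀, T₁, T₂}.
(6)T₀ + (-3)T₁ + (2)T₂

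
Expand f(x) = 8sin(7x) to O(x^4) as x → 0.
56*x - 1372*x**3/3 + O(x**4)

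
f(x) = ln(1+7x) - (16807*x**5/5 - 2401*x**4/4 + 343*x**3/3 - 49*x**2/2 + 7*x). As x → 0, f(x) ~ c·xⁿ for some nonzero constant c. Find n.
6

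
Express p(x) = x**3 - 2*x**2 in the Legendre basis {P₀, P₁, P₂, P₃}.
(-2/3)P₀ + (3/5)P₁ + (-4/3)P₂ + (2/5)P₃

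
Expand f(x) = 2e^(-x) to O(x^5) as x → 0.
2 - 2*x + x**2 - x**3/3 + x**4/12 + O(x**5)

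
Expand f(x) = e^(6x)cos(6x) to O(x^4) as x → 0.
1 + 6*x - 72*x**3 + O(x**4)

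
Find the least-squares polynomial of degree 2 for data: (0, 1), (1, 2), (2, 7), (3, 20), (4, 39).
9/7 + (-111/35)x + (22/7)x²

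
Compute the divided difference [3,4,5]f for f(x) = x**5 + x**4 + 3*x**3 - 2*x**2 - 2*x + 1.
791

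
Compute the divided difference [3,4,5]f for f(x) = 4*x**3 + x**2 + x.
49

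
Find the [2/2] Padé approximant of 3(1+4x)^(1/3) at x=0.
(112*x**2/9 + 14*x + 3)/(40*x**2/27 + 10*x/3 + 1)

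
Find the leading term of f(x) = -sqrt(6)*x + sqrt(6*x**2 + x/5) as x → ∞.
sqrt(6)/60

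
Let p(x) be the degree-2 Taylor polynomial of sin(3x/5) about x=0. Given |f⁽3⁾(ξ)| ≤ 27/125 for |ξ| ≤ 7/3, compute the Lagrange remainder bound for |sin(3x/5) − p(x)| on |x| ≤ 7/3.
343/750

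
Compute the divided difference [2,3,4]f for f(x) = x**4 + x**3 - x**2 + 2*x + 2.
63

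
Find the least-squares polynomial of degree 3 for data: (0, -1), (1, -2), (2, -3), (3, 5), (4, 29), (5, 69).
-44/63 + (-290/189)x + (-395/252)x² + (101/108)x³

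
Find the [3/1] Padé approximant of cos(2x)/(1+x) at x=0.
(2*x**3/3 - 4*x**2/3 - 2*x/3 + 1)/(x/3 + 1)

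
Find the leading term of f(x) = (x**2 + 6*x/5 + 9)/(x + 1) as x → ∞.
x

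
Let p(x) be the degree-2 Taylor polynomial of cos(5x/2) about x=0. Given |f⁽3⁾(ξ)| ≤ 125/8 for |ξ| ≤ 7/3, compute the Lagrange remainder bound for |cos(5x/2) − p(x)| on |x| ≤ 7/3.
42875/1296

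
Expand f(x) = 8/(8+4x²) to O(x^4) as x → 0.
1 - x**2/2 + O(x**4)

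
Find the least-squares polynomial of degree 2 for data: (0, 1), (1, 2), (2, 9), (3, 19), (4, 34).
29/35 + (-39/70)x + (31/14)x²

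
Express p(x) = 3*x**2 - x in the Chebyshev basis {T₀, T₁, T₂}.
(3/2)T₀ - T₁ + (3/2)T₂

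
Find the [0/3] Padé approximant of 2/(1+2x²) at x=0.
2/(2*x**2 + 1)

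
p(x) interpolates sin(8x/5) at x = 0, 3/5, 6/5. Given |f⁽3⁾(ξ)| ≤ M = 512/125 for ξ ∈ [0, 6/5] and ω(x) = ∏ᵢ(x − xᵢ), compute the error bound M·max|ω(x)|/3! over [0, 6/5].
512*sqrt(3)/15625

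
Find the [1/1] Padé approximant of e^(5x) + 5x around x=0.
(35*x/4 + 1)/(1 - 5*x/4)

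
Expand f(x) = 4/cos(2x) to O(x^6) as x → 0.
4 + 8*x**2 + 40*x**4/3 + O(x**6)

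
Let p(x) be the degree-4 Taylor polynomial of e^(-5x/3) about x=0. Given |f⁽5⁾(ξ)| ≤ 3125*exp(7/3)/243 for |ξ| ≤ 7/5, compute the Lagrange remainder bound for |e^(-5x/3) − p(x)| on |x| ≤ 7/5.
16807*exp(7/3)/29160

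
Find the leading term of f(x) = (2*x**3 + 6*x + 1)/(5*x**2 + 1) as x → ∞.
2*x/5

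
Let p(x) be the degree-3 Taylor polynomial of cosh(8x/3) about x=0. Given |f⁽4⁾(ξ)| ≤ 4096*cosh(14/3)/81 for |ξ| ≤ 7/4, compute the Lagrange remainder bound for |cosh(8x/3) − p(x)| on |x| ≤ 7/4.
4802*cosh(14/3)/243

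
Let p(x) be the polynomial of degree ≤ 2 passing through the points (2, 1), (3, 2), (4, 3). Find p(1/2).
-1/2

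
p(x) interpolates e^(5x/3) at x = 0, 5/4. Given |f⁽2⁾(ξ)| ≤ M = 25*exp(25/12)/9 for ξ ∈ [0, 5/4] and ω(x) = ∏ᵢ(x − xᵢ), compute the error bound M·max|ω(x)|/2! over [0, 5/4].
625*exp(25/12)/1152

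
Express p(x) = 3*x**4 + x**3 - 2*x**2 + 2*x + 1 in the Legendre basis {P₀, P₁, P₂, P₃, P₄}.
(14/15)P₀ + (13/5)P₁ + (8/21)P₂ + (2/5)P₃ + (24/35)P₄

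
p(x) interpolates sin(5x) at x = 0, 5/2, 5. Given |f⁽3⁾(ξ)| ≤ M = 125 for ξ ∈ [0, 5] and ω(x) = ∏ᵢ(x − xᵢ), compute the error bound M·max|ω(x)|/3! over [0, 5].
15625*sqrt(3)/216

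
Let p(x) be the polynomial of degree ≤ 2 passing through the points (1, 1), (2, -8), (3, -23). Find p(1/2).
13/4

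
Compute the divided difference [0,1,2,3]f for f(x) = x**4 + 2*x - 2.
6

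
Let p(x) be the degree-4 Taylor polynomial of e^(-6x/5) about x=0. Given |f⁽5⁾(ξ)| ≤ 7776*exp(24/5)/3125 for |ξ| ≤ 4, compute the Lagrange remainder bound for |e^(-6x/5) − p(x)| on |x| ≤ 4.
331776*exp(24/5)/15625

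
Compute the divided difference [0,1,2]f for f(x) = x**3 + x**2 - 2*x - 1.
4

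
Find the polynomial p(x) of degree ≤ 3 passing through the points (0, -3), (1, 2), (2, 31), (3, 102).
3*x**3 + 3*x**2 - x - 3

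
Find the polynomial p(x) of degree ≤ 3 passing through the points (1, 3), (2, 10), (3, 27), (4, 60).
x**3 - x**2 + 3*x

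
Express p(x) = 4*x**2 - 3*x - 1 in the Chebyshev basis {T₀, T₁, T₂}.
T₀ + (-3)T₁ + (2)T₂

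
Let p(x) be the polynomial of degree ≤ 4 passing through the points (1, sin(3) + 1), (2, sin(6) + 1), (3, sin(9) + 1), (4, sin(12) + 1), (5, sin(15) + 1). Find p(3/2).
35*sin(6)/32 - 35*sin(9)/64 + 7*sin(12)/32 - 5*sin(15)/128 + 35*sin(3)/128 + 1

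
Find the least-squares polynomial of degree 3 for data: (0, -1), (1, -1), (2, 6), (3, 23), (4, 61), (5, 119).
-59/63 + (-601/378)x + (37/63)x² + (49/54)x³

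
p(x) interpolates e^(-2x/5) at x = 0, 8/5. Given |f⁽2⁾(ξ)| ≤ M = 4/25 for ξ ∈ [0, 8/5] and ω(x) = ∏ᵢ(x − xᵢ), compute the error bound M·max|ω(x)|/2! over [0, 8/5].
32/625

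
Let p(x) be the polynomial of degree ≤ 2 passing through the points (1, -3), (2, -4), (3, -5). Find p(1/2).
-5/2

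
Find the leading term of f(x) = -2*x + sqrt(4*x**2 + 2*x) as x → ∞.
1/2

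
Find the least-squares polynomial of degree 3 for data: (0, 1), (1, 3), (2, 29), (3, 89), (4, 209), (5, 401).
17/21 + (-97/63)x + (67/42)x² + (53/18)x³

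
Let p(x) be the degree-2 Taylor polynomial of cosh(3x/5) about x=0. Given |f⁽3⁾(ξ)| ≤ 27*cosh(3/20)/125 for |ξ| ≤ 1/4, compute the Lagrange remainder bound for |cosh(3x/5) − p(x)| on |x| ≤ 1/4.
9*cosh(3/20)/16000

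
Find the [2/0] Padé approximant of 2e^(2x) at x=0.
4*x**2 + 4*x + 2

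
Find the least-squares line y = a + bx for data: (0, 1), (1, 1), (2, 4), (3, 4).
a = 7/10, b = 6/5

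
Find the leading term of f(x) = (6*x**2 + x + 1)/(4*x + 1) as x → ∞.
3*x/2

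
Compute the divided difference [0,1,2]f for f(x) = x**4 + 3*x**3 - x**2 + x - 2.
15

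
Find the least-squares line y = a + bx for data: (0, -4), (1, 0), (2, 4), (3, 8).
a = -4, b = 4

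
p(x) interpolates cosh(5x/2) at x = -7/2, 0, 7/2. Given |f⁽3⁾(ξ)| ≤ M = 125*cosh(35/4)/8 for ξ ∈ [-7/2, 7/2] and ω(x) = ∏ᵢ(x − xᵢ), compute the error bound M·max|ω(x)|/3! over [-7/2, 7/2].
42875*sqrt(3)*cosh(35/4)/1728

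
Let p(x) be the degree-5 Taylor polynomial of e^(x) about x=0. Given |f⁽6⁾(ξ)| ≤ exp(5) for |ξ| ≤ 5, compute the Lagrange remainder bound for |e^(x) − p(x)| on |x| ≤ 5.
3125*exp(5)/144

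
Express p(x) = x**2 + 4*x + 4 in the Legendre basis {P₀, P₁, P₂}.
(13/3)P₀ + (4)P₁ + (2/3)P₂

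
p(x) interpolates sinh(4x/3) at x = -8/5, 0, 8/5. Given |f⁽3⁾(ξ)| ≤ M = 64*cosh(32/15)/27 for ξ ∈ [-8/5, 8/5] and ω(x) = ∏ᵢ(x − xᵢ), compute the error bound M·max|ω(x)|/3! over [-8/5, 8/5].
32768*sqrt(3)*cosh(32/15)/91125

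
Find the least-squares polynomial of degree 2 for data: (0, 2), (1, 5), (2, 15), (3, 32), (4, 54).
64/35 + (17/70)x + (45/14)x²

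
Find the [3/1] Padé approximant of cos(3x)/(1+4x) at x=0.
(27*x**3/32 - 441*x**2/92 + 27*x/368 + 1)/(1499*x/368 + 1)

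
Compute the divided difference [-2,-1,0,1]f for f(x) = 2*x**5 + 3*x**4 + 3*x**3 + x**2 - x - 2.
7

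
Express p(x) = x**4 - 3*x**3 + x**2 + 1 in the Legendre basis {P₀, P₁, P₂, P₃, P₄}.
(23/15)P₀ + (-9/5)P₁ + (26/21)P₂ + (-6/5)P₃ + (8/35)P₄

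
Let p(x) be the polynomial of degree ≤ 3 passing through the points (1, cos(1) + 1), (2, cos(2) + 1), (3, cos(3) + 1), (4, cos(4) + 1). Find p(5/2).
9*cos(3)/16 + 9*cos(2)/16 - cos(1)/16 - cos(4)/16 + 1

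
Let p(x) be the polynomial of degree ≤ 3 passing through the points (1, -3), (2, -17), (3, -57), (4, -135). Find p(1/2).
-2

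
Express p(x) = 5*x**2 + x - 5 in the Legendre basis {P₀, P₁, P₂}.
(-10/3)P₀ + P₁ + (10/3)P₂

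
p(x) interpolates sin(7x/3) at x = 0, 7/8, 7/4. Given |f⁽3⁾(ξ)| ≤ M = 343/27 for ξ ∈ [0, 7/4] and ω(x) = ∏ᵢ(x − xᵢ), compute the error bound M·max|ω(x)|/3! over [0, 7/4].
117649*sqrt(3)/373248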